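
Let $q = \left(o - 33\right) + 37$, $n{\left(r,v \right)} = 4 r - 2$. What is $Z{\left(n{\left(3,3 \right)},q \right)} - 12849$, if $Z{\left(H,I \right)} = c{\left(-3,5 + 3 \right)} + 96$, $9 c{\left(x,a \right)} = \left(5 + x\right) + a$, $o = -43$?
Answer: $- \frac{114767}{9} \approx -12752.0$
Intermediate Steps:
$n{\left(r,v \right)} = -2 + 4 r$
$q = -39$ ($q = \left(-43 - 33\right) + 37 = -76 + 37 = -39$)
$c{\left(x,a \right)} = \frac{5}{9} + \frac{a}{9} + \frac{x}{9}$ ($c{\left(x,a \right)} = \frac{\left(5 + x\right) + a}{9} = \frac{5 + a + x}{9} = \frac{5}{9} + \frac{a}{9} + \frac{x}{9}$)
$Z{\left(H,I \right)} = \frac{874}{9}$ ($Z{\left(H,I \right)} = \left(\frac{5}{9} + \frac{5 + 3}{9} + \frac{1}{9} \left(-3\right)\right) + 96 = \left(\frac{5}{9} + \frac{1}{9} \cdot 8 - \frac{1}{3}\right) + 96 = \left(\frac{5}{9} + \frac{8}{9} - \frac{1}{3}\right) + 96 = \frac{10}{9} + 96 = \frac{874}{9}$)
$Z{\left(n{\left(3,3 \right)},q \right)} - 12849 = \frac{874}{9} - 12849 = - \frac{114767}{9}$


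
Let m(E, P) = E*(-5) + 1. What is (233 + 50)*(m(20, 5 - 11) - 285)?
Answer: -108672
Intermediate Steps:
m(E, P) = 1 - 5*E (m(E, P) = -5*E + 1 = 1 - 5*E)
(233 + 50)*(m(20, 5 - 11) - 285) = (233 + 50)*((1 - 5*20) - 285) = 283*((1 - 100) - 285) = 283*(-99 - 285) = 283*(-384) = -108672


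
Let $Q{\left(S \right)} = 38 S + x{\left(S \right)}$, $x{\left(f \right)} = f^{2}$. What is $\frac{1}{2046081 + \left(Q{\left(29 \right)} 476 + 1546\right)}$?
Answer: $\frac{1}{2972495} \approx 3.3642 \cdot 10^{-7}$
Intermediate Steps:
$Q{\left(S \right)} = S^{2} + 38 S$ ($Q{\left(S \right)} = 38 S + S^{2} = S^{2} + 38 S$)
$\frac{1}{2046081 + \left(Q{\left(29 \right)} 476 + 1546\right)} = \frac{1}{2046081 + \left(29 \left(38 + 29\right) 476 + 1546\right)} = \frac{1}{2046081 + \left(29 \cdot 67 \cdot 476 + 1546\right)} = \frac{1}{2046081 + \left(1943 \cdot 476 + 1546\right)} = \frac{1}{2046081 + \left(924868 + 1546\right)} = \frac{1}{2046081 + 926414} = \frac{1}{2972495}$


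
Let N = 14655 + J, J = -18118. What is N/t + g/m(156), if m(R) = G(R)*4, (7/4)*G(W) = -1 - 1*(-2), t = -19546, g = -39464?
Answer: -168734000/9773 ≈ -17265.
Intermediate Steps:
N = -3463 (N = 14655 - 18118 = -3463)
G(W) = 4/7 (G(W) = 4*(-1 - 1*(-2))/7 = 4*(-1 + 2)/7 = (4/7)*1 = 4/7)
m(R) = 16/7 (m(R) = (4/7)*4 = 16/7)
N/t + g/m(156) = -3463/(-19546) - 39464/16/7 = -3463*(-1/19546) - 39464*7/16 = 3463/19546 - 34531/2 = -168734000/9773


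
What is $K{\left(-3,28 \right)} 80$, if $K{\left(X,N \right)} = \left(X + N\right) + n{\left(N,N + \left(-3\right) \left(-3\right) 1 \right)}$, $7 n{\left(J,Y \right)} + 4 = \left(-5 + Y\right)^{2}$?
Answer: $\frac{95600}{7} \approx 13657.0$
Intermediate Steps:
$n{\left(J,Y \right)} = - \frac{4}{7} + \frac{\left(-5 + Y\right)^{2}}{7}$
$K{\left(X,N \right)} = - \frac{4}{7} + N + X + \frac{\left(4 + N\right)^{2}}{7}$ ($K{\left(X,N \right)} = \left(X + N\right) + \left(- \frac{4}{7} + \frac{\left(-5 + \left(N + \left(-3\right) \left(-3\right) 1\right)\right)^{2}}{7}\right) = \left(N + X\right) + \left(- \frac{4}{7} + \frac{\left(-5 + \left(N + 9 \cdot 1\right)\right)^{2}}{7}\right) = \left(N + X\right) + \left(- \frac{4}{7} + \frac{\left(-5 + \left(N + 9\right)\right)^{2}}{7}\right) = \left(N + X\right) + \left(- \frac{4}{7} + \frac{\left(-5 + \left(9 + N\right)\right)^{2}}{7}\right) = \left(N + X\right) + \left(- \frac{4}{7} + \frac{\left(4 + N\right)^{2}}{7}\right) = - \frac{4}{7} + N + X + \frac{\left(4 + N\right)^{2}}{7}$)
$K{\left(-3,28 \right)} 80 = \left(\frac{12}{7} - 3 + \frac{28^{2}}{7} + \frac{15}{7} \cdot 28\right) 80 = \left(\frac{12}{7} - 3 + \frac{1}{7} \cdot 784 + 60\right) 80 = \left(\frac{12}{7} - 3 + 112 + 60\right) 80 = \frac{1195}{7} \cdot 80 = \frac{95600}{7}$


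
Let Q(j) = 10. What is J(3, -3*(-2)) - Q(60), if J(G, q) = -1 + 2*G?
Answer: -5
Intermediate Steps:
J(3, -3*(-2)) - Q(60) = (-1 + 2*3) - 1*10 = (-1 + 6) - 10 = 5 - 10 = -5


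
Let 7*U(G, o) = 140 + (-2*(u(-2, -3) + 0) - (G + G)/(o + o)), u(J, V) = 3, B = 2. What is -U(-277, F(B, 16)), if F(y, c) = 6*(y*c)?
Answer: -3715/192 ≈ -19.349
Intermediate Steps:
F(y, c) = 6*c*y (F(y, c) = 6*(c*y) = 6*c*y)
U(G, o) = 134/7 - G/(7*o) (U(G, o) = (140 + (-2*(3 + 0) - (G + G)/(o + o)))/7 = (140 + (-2*3 - 2*G/(2*o)))/7 = (140 + (-6 - 2*G*1/(2*o)))/7 = (140 + (-6 - G/o))/7 = (134 - G/o)/7 = 134/7 - G/(7*o))
-U(-277, F(B, 16)) = -(-1*(-277) + 134*(6*16*2))/(7*(6*16*2)) = -(277 + 134*192)/(7*192) = -(277 + 25728)/(7*192) = -26005/(7*192) = -1*3715/192 = -3715/192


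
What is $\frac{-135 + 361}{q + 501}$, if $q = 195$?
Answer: $\frac{113}{348} \approx 0.32471$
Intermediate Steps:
$\frac{-135 + 361}{q + 501} = \frac{-135 + 361}{195 + 501} = \frac{226}{696} = 226 \cdot \frac{1}{696} = \frac{113}{348}$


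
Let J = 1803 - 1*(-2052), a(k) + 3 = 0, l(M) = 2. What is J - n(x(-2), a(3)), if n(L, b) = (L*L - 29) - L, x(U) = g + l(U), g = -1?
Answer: 3884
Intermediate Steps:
a(k) = -3 (a(k) = -3 + 0 = -3)
x(U) = 1 (x(U) = -1 + 2 = 1)
n(L, b) = -29 + L**2 - L (n(L, b) = (L**2 - 29) - L = (-29 + L**2) - L = -29 + L**2 - L)
J = 3855 (J = 1803 + 2052 = 3855)
J - n(x(-2), a(3)) = 3855 - (-29 + 1**2 - 1*1) = 3855 - (-29 + 1 - 1) = 3855 - 1*(-29) = 3855 + 29 = 3884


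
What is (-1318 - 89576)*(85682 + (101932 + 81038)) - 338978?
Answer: -24419193866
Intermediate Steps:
(-1318 - 89576)*(85682 + (101932 + 81038)) - 338978 = -90894*(85682 + 182970) - 338978 = -90894*268652 - 338978 = -24418854888 - 338978 = -24419193866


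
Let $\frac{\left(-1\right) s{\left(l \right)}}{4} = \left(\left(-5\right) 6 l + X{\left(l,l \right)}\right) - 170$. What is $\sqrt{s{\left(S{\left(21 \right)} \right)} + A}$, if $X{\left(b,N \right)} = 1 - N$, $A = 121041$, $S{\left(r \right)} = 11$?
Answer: $\sqrt{123081} \approx 350.83$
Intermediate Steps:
$s{\left(l \right)} = 676 + 124 l$ ($s{\left(l \right)} = - 4 \left(\left(\left(-5\right) 6 l - \left(-1 + l\right)\right) - 170\right) = - 4 \left(\left(- 30 l - \left(-1 + l\right)\right) - 170\right) = - 4 \left(\left(1 - 31 l\right) - 170\right) = - 4 \left(-169 - 31 l\right) = 676 + 124 l$)
$\sqrt{s{\left(S{\left(21 \right)} \right)} + A} = \sqrt{\left(676 + 124 \cdot 11\right) + 121041} = \sqrt{\left(676 + 1364\right) + 121041} = \sqrt{2040 + 121041} = \sqrt{123081}$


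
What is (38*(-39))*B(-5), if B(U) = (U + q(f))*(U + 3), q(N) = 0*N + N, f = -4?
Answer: -26676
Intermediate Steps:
q(N) = N (q(N) = 0 + N = N)
B(U) = (-4 + U)*(3 + U) (B(U) = (U - 4)*(U + 3) = (-4 + U)*(3 + U))
(38*(-39))*B(-5) = (38*(-39))*(-12 + (-5)² - 1*(-5)) = -1482*(-12 + 25 + 5) = -1482*18 = -26676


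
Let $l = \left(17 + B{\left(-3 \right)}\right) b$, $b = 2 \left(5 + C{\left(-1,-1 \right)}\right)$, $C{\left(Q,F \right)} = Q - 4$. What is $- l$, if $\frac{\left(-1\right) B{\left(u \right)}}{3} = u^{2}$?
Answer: $0$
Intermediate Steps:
$C{\left(Q,F \right)} = -4 + Q$
$b = 0$ ($b = 2 \left(5 - 5\right) = 2 \cdot 0 = 0$)
$B{\left(u \right)} = - 3 u^{2}$
$l = 0$ ($l = \left(17 - 3 \left(-3\right)^{2}\right) 0 = \left(17 - 27\right) 0 = \left(-10\right) 0 = 0$)
$- l = \left(-1\right) 0 = 0$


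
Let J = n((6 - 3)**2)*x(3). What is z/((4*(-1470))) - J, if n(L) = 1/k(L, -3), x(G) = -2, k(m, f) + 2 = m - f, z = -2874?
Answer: 135/196 ≈ 0.68878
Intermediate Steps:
k(m, f) = -2 + m - f (k(m, f) = -2 + (m - f) = -2 + m - f)
n(L) = 1/(1 + L) (n(L) = 1/(-2 + L - 1*(-3)) = 1/(-2 + L + 3) = 1/(1 + L))
J = -1/5 (J = -2/(1 + (6 - 3)**2) = -2/(1 + 3**2) = -2/(1 + 9) = -2/10 = (1/10)*(-2) = -1/5 ≈ -0.20000)
z/((4*(-1470))) - J = -2874/(4*(-1470)) - 1*(-1/5) = -2874/(-5880) + 1/5 = -2874*(-1/5880) + 1/5 = 479/980 + 1/5 = 135/196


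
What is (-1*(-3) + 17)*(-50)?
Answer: -1000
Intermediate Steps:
(-1*(-3) + 17)*(-50) = (3 + 17)*(-50) = 20*(-50) = -1000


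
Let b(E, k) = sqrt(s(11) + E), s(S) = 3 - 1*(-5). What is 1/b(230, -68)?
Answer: sqrt(238)/238 ≈ 0.064820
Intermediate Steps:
s(S) = 8 (s(S) = 3 + 5 = 8)
b(E, k) = sqrt(8 + E)
1/b(230, -68) = 1/(sqrt(8 + 230)) = 1/(sqrt(238)) = sqrt(238)/238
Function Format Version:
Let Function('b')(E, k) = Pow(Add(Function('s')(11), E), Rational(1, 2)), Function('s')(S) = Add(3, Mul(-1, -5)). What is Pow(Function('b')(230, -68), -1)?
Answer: Mul(Rational(1, 238), Pow(238, Rational(1, 2))) ≈ 0.064820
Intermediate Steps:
Function('s')(S) = 8 (Function('s')(S) = Add(3, 5) = 8)
Function('b')(E, k) = Pow(Add(8, E), Rational(1, 2))
Pow(Function('b')(230, -68), -1) = Pow(Pow(Add(8, 230), Rational(1, 2)), -1) = Pow(Pow(238, Rational(1, 2)), -1) = Mul(Rational(1, 238), Pow(238, Rational(1, 2)))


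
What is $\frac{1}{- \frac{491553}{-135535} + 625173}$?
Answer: $\frac{135535}{84733314108} \approx 1.5995 \cdot 10^{-6}$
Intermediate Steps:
$\frac{1}{- \frac{491553}{-135535} + 625173} = \frac{1}{\left(-491553\right) \left(- \frac{1}{135535}\right) + 625173} = \frac{1}{\frac{491553}{135535} + 625173} = \frac{1}{\frac{84733314108}{135535}} = \frac{135535}{84733314108}$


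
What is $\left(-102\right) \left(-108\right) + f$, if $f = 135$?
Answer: $11151$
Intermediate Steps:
$\left(-102\right) \left(-108\right) + f = \left(-102\right) \left(-108\right) + 135 = 11016 + 135 = 11151$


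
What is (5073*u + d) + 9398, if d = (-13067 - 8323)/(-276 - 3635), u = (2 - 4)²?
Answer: 116138980/3911 ≈ 29695.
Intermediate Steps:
u = 4 (u = (-2)² = 4)
d = 21390/3911 (d = -21390/(-3911) = -21390*(-1/3911) = 21390/3911 ≈ 5.4692)
(5073*u + d) + 9398 = (5073*4 + 21390/3911) + 9398 = (20292 + 21390/3911) + 9398 = 79383402/3911 + 9398 = 116138980/3911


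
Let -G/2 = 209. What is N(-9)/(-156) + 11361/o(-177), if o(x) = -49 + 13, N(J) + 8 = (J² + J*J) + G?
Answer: -48967/156 ≈ -313.89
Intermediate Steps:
G = -418 (G = -2*209 = -418)
N(J) = -426 + 2*J² (N(J) = -8 + ((J² + J*J) - 418) = -8 + ((J² + J²) - 418) = -8 + (2*J² - 418) = -8 + (-418 + 2*J²) = -426 + 2*J²)
o(x) = -36
N(-9)/(-156) + 11361/o(-177) = (-426 + 2*(-9)²)/(-156) + 11361/(-36) = (-426 + 2*81)*(-1/156) + 11361*(-1/36) = (-426 + 162)*(-1/156) - 3787/12 = -264*(-1/156) - 3787/12 = 22/13 - 3787/12 = -48967/156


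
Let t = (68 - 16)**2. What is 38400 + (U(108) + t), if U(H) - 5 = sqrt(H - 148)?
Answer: 41109 + 2*I*sqrt(10) ≈ 41109.0 + 6.3246*I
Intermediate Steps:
U(H) = 5 + sqrt(-148 + H) (U(H) = 5 + sqrt(H - 148) = 5 + sqrt(-148 + H))
t = 2704 (t = 52**2 = 2704)
38400 + (U(108) + t) = 38400 + ((5 + sqrt(-148 + 108)) + 2704) = 38400 + ((5 + sqrt(-40)) + 2704) = 38400 + ((5 + 2*I*sqrt(10)) + 2704) = 38400 + (2709 + 2*I*sqrt(10)) = 41109 + 2*I*sqrt(10)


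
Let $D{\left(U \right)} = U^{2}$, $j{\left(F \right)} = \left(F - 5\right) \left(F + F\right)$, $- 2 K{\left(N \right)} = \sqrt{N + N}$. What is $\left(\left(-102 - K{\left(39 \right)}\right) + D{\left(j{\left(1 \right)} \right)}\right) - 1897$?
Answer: $-1935 + \frac{\sqrt{78}}{2} \approx -1930.6$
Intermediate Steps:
$K{\left(N \right)} = - \frac{\sqrt{2} \sqrt{N}}{2}$ ($K{\left(N \right)} = - \frac{\sqrt{N + N}}{2} = - \frac{\sqrt{2 N}}{2} = - \frac{\sqrt{2} \sqrt{N}}{2}$)
$j{\left(F \right)} = 2 F \left(-5 + F\right)$ ($j{\left(F \right)} = \left(-5 + F\right) 2 F = 2 F \left(-5 + F\right)$)
$\left(\left(-102 - K{\left(39 \right)}\right) + D{\left(j{\left(1 \right)} \right)}\right) - 1897 = \left(\left(-102 - - \frac{\sqrt{2} \sqrt{39}}{2}\right) + \left(2 \cdot 1 \left(-5 + 1\right)\right)^{2}\right) - 1897 = \left(\left(-102 - - \frac{\sqrt{78}}{2}\right) + \left(2 \cdot 1 \left(-4\right)\right)^{2}\right) - 1897 = \left(\left(-102 + \frac{\sqrt{78}}{2}\right) + \left(-8\right)^{2}\right) - 1897 = \left(\left(-102 + \frac{\sqrt{78}}{2}\right) + 64\right) - 1897 = \left(-38 + \frac{\sqrt{78}}{2}\right) - 1897 = -1935 + \frac{\sqrt{78}}{2}$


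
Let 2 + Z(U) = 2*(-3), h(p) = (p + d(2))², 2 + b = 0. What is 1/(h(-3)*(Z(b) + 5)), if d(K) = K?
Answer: -⅓ ≈ -0.33333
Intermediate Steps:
b = -2 (b = -2 + 0 = -2)
h(p) = (2 + p)² (h(p) = (p + 2)² = (2 + p)²)
Z(U) = -8 (Z(U) = -2 + 2*(-3) = -2 - 6 = -8)
1/(h(-3)*(Z(b) + 5)) = 1/((2 - 3)²*(-8 + 5)) = 1/((-1)²*(-3)) = 1/(1*(-3)) = 1/(-3) = -⅓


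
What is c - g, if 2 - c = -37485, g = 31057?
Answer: 6430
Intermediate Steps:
c = 37487 (c = 2 - 1*(-37485) = 2 + 37485 = 37487)
c - g = 37487 - 1*31057 = 37487 - 31057 = 6430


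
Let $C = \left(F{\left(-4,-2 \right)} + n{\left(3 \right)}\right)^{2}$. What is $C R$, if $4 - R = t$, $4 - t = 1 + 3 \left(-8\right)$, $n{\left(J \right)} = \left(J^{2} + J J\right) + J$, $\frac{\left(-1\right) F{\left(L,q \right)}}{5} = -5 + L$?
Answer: $-100188$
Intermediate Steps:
$F{\left(L,q \right)} = 25 - 5 L$ ($F{\left(L,q \right)} = - 5 \left(-5 + L\right) = 25 - 5 L$)
$n{\left(J \right)} = J + 2 J^{2}$ ($n{\left(J \right)} = \left(J^{2} + J^{2}\right) + J = 2 J^{2} + J = J + 2 J^{2}$)
$t = 27$ ($t = 4 - \left(1 + 3 \left(-8\right)\right) = 4 - \left(1 - 24\right) = 4 - -23 = 4 + 23 = 27$)
$R = -23$ ($R = 4 - 27 = -23$)
$C = 4356$ ($C = \left(\left(25 - -20\right) + 3 \left(1 + 2 \cdot 3\right)\right)^{2} = \left(\left(25 + 20\right) + 3 \left(1 + 6\right)\right)^{2} = \left(45 + 3 \cdot 7\right)^{2} = \left(45 + 21\right)^{2} = 66^{2} = 4356$)
$C R = 4356 \left(-23\right) = -100188$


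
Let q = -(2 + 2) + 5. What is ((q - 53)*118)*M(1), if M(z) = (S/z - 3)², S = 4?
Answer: -6136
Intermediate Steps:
q = 1 (q = -1*4 + 5 = -4 + 5 = 1)
M(z) = (-3 + 4/z)² (M(z) = (4/z - 3)² = (-3 + 4/z)²)
((q - 53)*118)*M(1) = ((1 - 53)*118)*((-4 + 3*1)²/1²) = (-52*118)*(1*(-4 + 3)²) = -6136*(-1)² = -6136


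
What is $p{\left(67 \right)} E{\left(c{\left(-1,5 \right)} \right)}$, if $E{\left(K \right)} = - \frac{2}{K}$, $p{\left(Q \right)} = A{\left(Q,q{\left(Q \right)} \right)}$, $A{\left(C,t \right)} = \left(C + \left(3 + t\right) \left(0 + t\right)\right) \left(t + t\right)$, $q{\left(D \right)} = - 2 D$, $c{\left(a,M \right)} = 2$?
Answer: $4722428$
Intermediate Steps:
$A{\left(C,t \right)} = 2 t \left(C + t \left(3 + t\right)\right)$ ($A{\left(C,t \right)} = \left(C + \left(3 + t\right) t\right) 2 t = \left(C + t \left(3 + t\right)\right) 2 t = 2 t \left(C + t \left(3 + t\right)\right)$)
$p{\left(Q \right)} = - 4 Q \left(- 5 Q + 4 Q^{2}\right)$ ($p{\left(Q \right)} = 2 \left(- 2 Q\right) \left(Q + \left(- 2 Q\right)^{2} + 3 \left(- 2 Q\right)\right) = 2 \left(- 2 Q\right) \left(Q + 4 Q^{2} - 6 Q\right) = 2 \left(- 2 Q\right) \left(- 5 Q + 4 Q^{2}\right) = - 4 Q \left(- 5 Q + 4 Q^{2}\right)$)
$p{\left(67 \right)} E{\left(c{\left(-1,5 \right)} \right)} = 67^{2} \left(20 - 1072\right) \left(- \frac{2}{2}\right) = 4489 \left(20 - 1072\right) \left(\left(-2\right) \frac{1}{2}\right) = 4489 \left(-1052\right) \left(-1\right) = \left(-4722428\right) \left(-1\right) = 4722428$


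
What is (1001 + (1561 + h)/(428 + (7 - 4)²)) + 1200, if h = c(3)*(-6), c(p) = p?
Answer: 963380/437 ≈ 2204.5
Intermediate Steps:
h = -18 (h = 3*(-6) = -18)
(1001 + (1561 + h)/(428 + (7 - 4)²)) + 1200 = (1001 + (1561 - 18)/(428 + (7 - 4)²)) + 1200 = (1001 + 1543/(428 + 3²)) + 1200 = (1001 + 1543/(428 + 9)) + 1200 = (1001 + 1543/437) + 1200 = 438980/437 + 1200 = 963380/437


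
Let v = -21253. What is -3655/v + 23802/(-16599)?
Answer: -148398187/117592849 ≈ -1.2620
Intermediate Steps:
-3655/v + 23802/(-16599) = -3655/(-21253) + 23802/(-16599) = -3655*(-1/21253) + 23802*(-1/16599) = 3655/21253 - 7934/5533 = -148398187/117592849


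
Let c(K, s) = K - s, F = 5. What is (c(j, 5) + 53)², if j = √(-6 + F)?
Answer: (48 + I)² ≈ 2303.0 + 96.0*I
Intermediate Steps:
j = I (j = √(-6 + 5) = √(-1) = I ≈ 1.0*I)
(c(j, 5) + 53)² = ((I - 1*5) + 53)² = ((I - 5) + 53)² = ((-5 + I) + 53)² = (48 + I)²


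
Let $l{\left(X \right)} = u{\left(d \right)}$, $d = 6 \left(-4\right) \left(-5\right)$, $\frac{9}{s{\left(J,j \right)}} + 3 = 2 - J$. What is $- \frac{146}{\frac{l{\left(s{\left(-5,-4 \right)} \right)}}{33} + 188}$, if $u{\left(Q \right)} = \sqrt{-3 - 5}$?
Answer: $- \frac{3736359}{4811203} + \frac{2409 i \sqrt{2}}{9622406} \approx -0.7766 + 0.00035405 i$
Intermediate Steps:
$s{\left(J,j \right)} = \frac{9}{-1 - J}$ ($s{\left(J,j \right)} = \frac{9}{-3 - \left(-2 + J\right)} = \frac{9}{-1 - J}$)
$d = 120$ ($d = \left(-24\right) \left(-5\right) = 120$)
$u{\left(Q \right)} = 2 i \sqrt{2}$ ($u{\left(Q \right)} = \sqrt{-8} = 2 i \sqrt{2}$)
$l{\left(X \right)} = 2 i \sqrt{2}$
$- \frac{146}{\frac{l{\left(s{\left(-5,-4 \right)} \right)}}{33} + 188} = - \frac{146}{\frac{2 i \sqrt{2}}{33} + 188} = - \frac{146}{188 + \frac{2 i \sqrt{2}}{33}}$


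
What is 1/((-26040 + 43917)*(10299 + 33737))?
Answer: 1/787231572 ≈ 1.2703e-9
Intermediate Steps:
1/((-26040 + 43917)*(10299 + 33737)) = 1/(17877*44036) = 1/787231572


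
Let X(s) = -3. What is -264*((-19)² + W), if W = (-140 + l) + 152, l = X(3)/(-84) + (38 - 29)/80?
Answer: -6895779/70 ≈ -98511.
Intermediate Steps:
l = 83/560 (l = -3/(-84) + (38 - 29)/80 = -3*(-1/84) + 9*(1/80) = 1/28 + 9/80 = 83/560 ≈ 0.14821)
W = 6803/560 (W = (-140 + 83/560) + 152 = -78317/560 + 152 = 6803/560 ≈ 12.148)
-264*((-19)² + W) = -264*((-19)² + 6803/560) = -264*(361 + 6803/560) = -264*208963/560 = -6895779/70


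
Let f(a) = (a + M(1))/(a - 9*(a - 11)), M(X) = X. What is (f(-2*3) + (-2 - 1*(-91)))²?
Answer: 171034084/21609 ≈ 7914.9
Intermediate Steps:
f(a) = (1 + a)/(99 - 8*a) (f(a) = (a + 1)/(a - 9*(a - 11)) = (1 + a)/(a - 9*(-11 + a)) = (1 + a)/(a + (99 - 9*a)) = (1 + a)/(99 - 8*a))
(f(-2*3) + (-2 - 1*(-91)))² = ((-1 - (-2)*3)/(-99 + 8*(-2*3)) + (-2 - 1*(-91)))² = ((-1 - 1*(-6))/(-99 + 8*(-6)) + (-2 + 91))² = ((-1 + 6)/(-99 - 48) + 89)² = (5/(-147) + 89)² = (-1/147*5 + 89)² = (-5/147 + 89)² = (13078/147)² = 171034084/21609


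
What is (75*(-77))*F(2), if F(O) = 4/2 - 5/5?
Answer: -5775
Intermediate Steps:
F(O) = 1 (F(O) = 4*(½) - 5*⅕ = 2 - 1 = 1)
(75*(-77))*F(2) = (75*(-77))*1 = -5775*1 = -5775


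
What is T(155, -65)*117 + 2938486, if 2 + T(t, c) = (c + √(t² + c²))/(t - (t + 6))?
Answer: 5879039/2 - 195*√1130/2 ≈ 2.9362e+6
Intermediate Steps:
T(t, c) = -2 - c/6 - √(c² + t²)/6 (T(t, c) = -2 + (c + √(t² + c²))/(t - (t + 6)) = -2 + (c + √(c² + t²))/(t - (6 + t)) = -2 + (c + √(c² + t²))/(t + (-6 - t)) = -2 + (c + √(c² + t²))/(-6) = -2 + (c + √(c² + t²))*(-⅙) = -2 + (-c/6 - √(c² + t²)/6) = -2 - c/6 - √(c² + t²)/6)
T(155, -65)*117 + 2938486 = (-2 - ⅙*(-65) - √((-65)² + 155²)/6)*117 + 2938486 = (-2 + 65/6 - √(4225 + 24025)/6)*117 + 2938486 = (-2 + 65/6 - 5*√1130/6)*117 + 2938486 = (53/6 - 5*√1130/6)*117 + 2938486 = (2067/2 - 195*√1130/2) + 2938486 = 5879039/2 - 195*√1130/2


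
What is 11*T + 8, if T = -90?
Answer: -982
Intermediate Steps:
11*T + 8 = 11*(-90) + 8 = -990 + 8 = -982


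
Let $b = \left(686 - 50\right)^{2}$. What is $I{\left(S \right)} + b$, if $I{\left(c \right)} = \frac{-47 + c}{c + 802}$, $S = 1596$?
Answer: $\frac{969982957}{2398} \approx 4.045 \cdot 10^{5}$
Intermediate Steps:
$I{\left(c \right)} = \frac{-47 + c}{802 + c}$
$b = 404496$ ($b = 636^{2} = 404496$)
$I{\left(S \right)} + b = \frac{-47 + 1596}{802 + 1596} + 404496 = \frac{1}{2398} \cdot 1549 + 404496 = \frac{1549}{2398} + 404496 = \frac{969982957}{2398}$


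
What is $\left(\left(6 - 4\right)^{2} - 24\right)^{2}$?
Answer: $400$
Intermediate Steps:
$\left(\left(6 - 4\right)^{2} - 24\right)^{2} = \left(2^{2} - 24\right)^{2} = \left(4 - 24\right)^{2} = \left(-20\right)^{2} = 400$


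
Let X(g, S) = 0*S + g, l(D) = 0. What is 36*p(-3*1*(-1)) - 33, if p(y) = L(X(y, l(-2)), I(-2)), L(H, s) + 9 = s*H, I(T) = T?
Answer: -573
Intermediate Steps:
X(g, S) = g (X(g, S) = 0 + g = g)
L(H, s) = -9 + H*s (L(H, s) = -9 + s*H = -9 + H*s)
p(y) = -9 - 2*y (p(y) = -9 + y*(-2) = -9 - 2*y)
36*p(-3*1*(-1)) - 33 = 36*(-9 - 2*(-3*1)*(-1)) - 33 = 36*(-9 - (-6)*(-1)) - 33 = 36*(-9 - 2*3) - 33 = 36*(-9 - 6) - 33 = 36*(-15) - 33 = -540 - 33 = -573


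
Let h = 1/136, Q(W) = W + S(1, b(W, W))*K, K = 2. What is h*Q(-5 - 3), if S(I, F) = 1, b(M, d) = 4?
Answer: -3/68 ≈ -0.044118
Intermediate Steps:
Q(W) = 2 + W (Q(W) = W + 1*2 = W + 2 = 2 + W)
h = 1/136 ≈ 0.0073529
h*Q(-5 - 3) = (2 + (-5 - 3))/136 = (2 - 8)/136 = (1/136)*(-6) = -3/68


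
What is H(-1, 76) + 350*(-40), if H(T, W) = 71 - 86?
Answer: -14015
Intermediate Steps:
H(T, W) = -15
H(-1, 76) + 350*(-40) = -15 + 350*(-40) = -15 - 14000 = -14015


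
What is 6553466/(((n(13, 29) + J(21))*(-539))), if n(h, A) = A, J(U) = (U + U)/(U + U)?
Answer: -3276733/8085 ≈ -405.29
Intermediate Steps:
J(U) = 1 (J(U) = (2*U)/((2*U)) = (2*U)*(1/(2*U)) = 1)
6553466/(((n(13, 29) + J(21))*(-539))) = 6553466/(((29 + 1)*(-539))) = 6553466/((30*(-539))) = 6553466/(-16170) = 6553466*(-1/16170) = -3276733/8085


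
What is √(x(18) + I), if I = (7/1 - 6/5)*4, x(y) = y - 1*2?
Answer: 14*√5/5 ≈ 6.2610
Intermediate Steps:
x(y) = -2 + y (x(y) = y - 2 = -2 + y)
I = 116/5 (I = (7*1 - 6*⅕)*4 = (7 - 6/5)*4 = (29/5)*4 = 116/5 ≈ 23.200)
√(x(18) + I) = √((-2 + 18) + 116/5) = √(16 + 116/5) = √(196/5) = 14*√5/5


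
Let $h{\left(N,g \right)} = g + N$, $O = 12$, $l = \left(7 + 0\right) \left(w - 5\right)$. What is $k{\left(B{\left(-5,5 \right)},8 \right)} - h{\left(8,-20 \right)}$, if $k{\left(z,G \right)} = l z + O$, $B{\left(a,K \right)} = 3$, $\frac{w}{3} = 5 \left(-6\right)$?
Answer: $-1971$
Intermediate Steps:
$w = -90$ ($w = 3 \cdot 5 \left(-6\right) = 3 \left(-30\right) = -90$)
$l = -665$ ($l = \left(7 + 0\right) \left(-90 - 5\right) = 7 \left(-95\right) = -665$)
$h{\left(N,g \right)} = N + g$
$k{\left(z,G \right)} = 12 - 665 z$ ($k{\left(z,G \right)} = - 665 z + 12 = 12 - 665 z$)
$k{\left(B{\left(-5,5 \right)},8 \right)} - h{\left(8,-20 \right)} = \left(12 - 1995\right) - \left(8 - 20\right) = \left(12 - 1995\right) - -12 = -1983 + 12 = -1971$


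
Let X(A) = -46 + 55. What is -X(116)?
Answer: -9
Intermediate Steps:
X(A) = 9
-X(116) = -1*9 = -9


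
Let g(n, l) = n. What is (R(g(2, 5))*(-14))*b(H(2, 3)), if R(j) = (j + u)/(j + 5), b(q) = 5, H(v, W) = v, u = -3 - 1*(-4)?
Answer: -30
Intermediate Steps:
u = 1 (u = -3 + 4 = 1)
R(j) = (1 + j)/(5 + j) (R(j) = (j + 1)/(j + 5) = (1 + j)/(5 + j))
(R(g(2, 5))*(-14))*b(H(2, 3)) = (((1 + 2)/(5 + 2))*(-14))*5 = ((3/7)*(-14))*5 = -6*5 = -30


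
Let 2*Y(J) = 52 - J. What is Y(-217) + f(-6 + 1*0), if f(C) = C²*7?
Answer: 773/2 ≈ 386.50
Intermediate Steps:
f(C) = 7*C²
Y(J) = 26 - J/2 (Y(J) = (52 - J)/2 = 26 - J/2)
Y(-217) + f(-6 + 1*0) = (26 - ½*(-217)) + 7*(-6 + 1*0)² = (26 + 217/2) + 7*(-6 + 0)² = 269/2 + 7*(-6)² = 269/2 + 7*36 = 269/2 + 252 = 773/2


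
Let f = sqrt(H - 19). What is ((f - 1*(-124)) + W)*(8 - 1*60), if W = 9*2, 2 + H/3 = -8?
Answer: -7384 - 364*I ≈ -7384.0 - 364.0*I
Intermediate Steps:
H = -30 (H = -6 + 3*(-8) = -6 - 24 = -30)
W = 18
f = 7*I (f = sqrt(-30 - 19) = sqrt(-49) = 7*I ≈ 7.0*I)
((f - 1*(-124)) + W)*(8 - 1*60) = ((7*I - 1*(-124)) + 18)*(8 - 1*60) = ((7*I + 124) + 18)*(8 - 60) = ((124 + 7*I) + 18)*(-52) = (142 + 7*I)*(-52) = -7384 - 364*I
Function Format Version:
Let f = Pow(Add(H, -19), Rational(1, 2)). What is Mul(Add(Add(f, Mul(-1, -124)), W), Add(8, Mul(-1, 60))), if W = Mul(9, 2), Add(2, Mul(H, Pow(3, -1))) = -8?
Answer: Add(-7384, Mul(-364, I)) ≈ Add(-7384.0, Mul(-364.00, I))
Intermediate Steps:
H = -30 (H = Add(-6, Mul(3, -8)) = Add(-6, -24) = -30)
W = 18
f = Mul(7, I) (f = Pow(Add(-30, -19), Rational(1, 2)) = Pow(-49, Rational(1, 2)) = Mul(7, I) ≈ Mul(7.0000, I))
Mul(Add(Add(f, Mul(-1, -124)), W), Add(8, Mul(-1, 60))) = Mul(Add(Add(Mul(7, I), Mul(-1, -124)), 18), Add(8, Mul(-1, 60))) = Mul(Add(Add(Mul(7, I), 124), 18), Add(8, -60)) = Mul(Add(Add(124, Mul(7, I)), 18), -52) = Mul(Add(142, Mul(7, I)), -52) = Add(-7384, Mul(-364, I))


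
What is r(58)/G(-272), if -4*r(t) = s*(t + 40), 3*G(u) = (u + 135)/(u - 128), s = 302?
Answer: -8878800/137 ≈ -64809.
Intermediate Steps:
G(u) = (135 + u)/(3*(-128 + u)) (G(u) = ((u + 135)/(u - 128))/3 = ((135 + u)/(-128 + u))/3 = (135 + u)/(3*(-128 + u)))
r(t) = -3020 - 151*t/2 (r(t) = -151*(t + 40)/2 = -151*(40 + t)/2 = -(12080 + 302*t)/4 = -3020 - 151*t/2)
r(58)/G(-272) = (-3020 - 151/2*58)/(((135 - 272)/(3*(-128 - 272)))) = (-3020 - 4379)/(((⅓)*(-137)/(-400))) = -7399/((⅓)*(-1/400)*(-137)) = -7399/137/1200 = -7399*1200/137 = -8878800/137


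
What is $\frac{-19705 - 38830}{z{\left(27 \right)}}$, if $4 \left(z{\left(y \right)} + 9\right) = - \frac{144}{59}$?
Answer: $\frac{3453565}{567} \approx 6090.9$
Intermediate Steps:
$z{\left(y \right)} = - \frac{567}{59}$ ($z{\left(y \right)} = -9 + \frac{\left(-144\right) \frac{1}{59}}{4} = -9 + \frac{1}{4} \left(- \frac{144}{59}\right) = -9 - \frac{36}{59} = - \frac{567}{59}$)
$\frac{-19705 - 38830}{z{\left(27 \right)}} = \frac{-19705 - 38830}{- \frac{567}{59}} = \left(-19705 - 38830\right) \left(- \frac{59}{567}\right) = \left(-58535\right) \left(- \frac{59}{567}\right) = \frac{3453565}{567}$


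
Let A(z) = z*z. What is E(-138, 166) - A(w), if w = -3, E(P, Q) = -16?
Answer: -25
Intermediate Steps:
A(z) = z²
E(-138, 166) - A(w) = -16 - 1*(-3)² = -16 - 1*9 = -16 - 9 = -25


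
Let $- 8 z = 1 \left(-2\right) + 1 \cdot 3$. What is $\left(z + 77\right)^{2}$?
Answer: $\frac{378225}{64} \approx 5909.8$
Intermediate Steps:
$z = - \frac{1}{8}$ ($z = - \frac{1 \left(-2\right) + 1 \cdot 3}{8} = - \frac{-2 + 3}{8} = \left(- \frac{1}{8}\right) 1 = - \frac{1}{8} \approx -0.125$)
$\left(z + 77\right)^{2} = \left(- \frac{1}{8} + 77\right)^{2} = \left(\frac{615}{8}\right)^{2} = \frac{378225}{64}$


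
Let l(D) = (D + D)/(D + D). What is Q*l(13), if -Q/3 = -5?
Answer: 15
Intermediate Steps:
l(D) = 1 (l(D) = (2*D)/((2*D)) = (2*D)*(1/(2*D)) = 1)
Q = 15 (Q = -3*(-5) = 15)
Q*l(13) = 15*1 = 15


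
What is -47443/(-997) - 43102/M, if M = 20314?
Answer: 460392204/10126529 ≈ 45.464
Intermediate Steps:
-47443/(-997) - 43102/M = -47443/(-997) - 43102/20314 = -47443*(-1/997) - 43102*1/20314 = 47443/997 - 21551/10157 = 460392204/10126529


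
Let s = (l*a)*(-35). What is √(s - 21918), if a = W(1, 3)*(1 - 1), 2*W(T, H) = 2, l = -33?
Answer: I*√21918 ≈ 148.05*I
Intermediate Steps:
W(T, H) = 1 (W(T, H) = (½)*2 = 1)
a = 0 (a = 1*(1 - 1) = 1*0 = 0)
s = 0 (s = -33*0*(-35) = 0*(-35) = 0)
√(s - 21918) = √(0 - 21918) = √(-21918) = I*√21918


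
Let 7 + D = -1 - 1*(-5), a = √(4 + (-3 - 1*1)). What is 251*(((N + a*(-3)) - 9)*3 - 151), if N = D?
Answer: -46937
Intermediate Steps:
a = 0 (a = √(4 + (-3 - 1)) = √(4 - 4) = √0 = 0)
D = -3 (D = -7 + (-1 - 1*(-5)) = -7 + (-1 + 5) = -7 + 4 = -3)
N = -3
251*(((N + a*(-3)) - 9)*3 - 151) = 251*(((-3 + 0*(-3)) - 9)*3 - 151) = 251*(((-3 + 0) - 9)*3 - 151) = 251*((-3 - 9)*3 - 151) = 251*(-12*3 - 151) = 251*(-36 - 151) = 251*(-187) = -46937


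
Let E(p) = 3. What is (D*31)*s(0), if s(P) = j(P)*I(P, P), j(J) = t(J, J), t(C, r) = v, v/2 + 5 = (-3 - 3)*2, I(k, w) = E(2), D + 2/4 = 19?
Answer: -58497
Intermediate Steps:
D = 37/2 (D = -½ + 19 = 37/2 ≈ 18.500)
I(k, w) = 3
v = -34 (v = -10 + 2*((-3 - 3)*2) = -10 + 2*(-6*2) = -10 + 2*(-12) = -10 - 24 = -34)
t(C, r) = -34
j(J) = -34
s(P) = -102 (s(P) = -34*3 = -102)
(D*31)*s(0) = ((37/2)*31)*(-102) = (1147/2)*(-102) = -58497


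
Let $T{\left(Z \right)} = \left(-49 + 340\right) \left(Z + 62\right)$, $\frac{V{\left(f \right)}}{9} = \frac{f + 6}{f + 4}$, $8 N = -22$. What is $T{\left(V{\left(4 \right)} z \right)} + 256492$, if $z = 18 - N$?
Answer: $\frac{5479429}{16} \approx 3.4246 \cdot 10^{5}$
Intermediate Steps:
$N = - \frac{11}{4}$ ($N = \frac{1}{8} \left(-22\right) = - \frac{11}{4} \approx -2.75$)
$V{\left(f \right)} = \frac{9 \left(6 + f\right)}{4 + f}$ ($V{\left(f \right)} = 9 \frac{f + 6}{f + 4} = 9 \frac{6 + f}{4 + f} = \frac{9 \left(6 + f\right)}{4 + f}$)
$z = \frac{83}{4}$ ($z = 18 - - \frac{11}{4} = 18 + \frac{11}{4} = \frac{83}{4} \approx 20.75$)
$T{\left(Z \right)} = 18042 + 291 Z$ ($T{\left(Z \right)} = 291 \left(62 + Z\right) = 18042 + 291 Z$)
$T{\left(V{\left(4 \right)} z \right)} + 256492 = \left(18042 + 291 \frac{9 \left(6 + 4\right)}{4 + 4} \cdot \frac{83}{4}\right) + 256492 = \left(18042 + 291 \cdot 9 \cdot \frac{1}{8} \cdot 10 \cdot \frac{83}{4}\right) + 256492 = \left(18042 + 291 \cdot \frac{45}{4} \cdot \frac{83}{4}\right) + 256492 = \left(18042 + 291 \cdot \frac{3735}{16}\right) + 256492 = \left(18042 + \frac{1086885}{16}\right) + 256492 = \frac{1375557}{16} + 256492 = \frac{5479429}{16}$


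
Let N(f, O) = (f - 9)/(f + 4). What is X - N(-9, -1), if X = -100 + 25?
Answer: -393/5 ≈ -78.600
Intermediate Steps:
N(f, O) = (-9 + f)/(4 + f)
X = -75
X - N(-9, -1) = -75 - (-9 - 9)/(4 - 9) = -75 - (-18)/(-5) = -75 - (-1)*(-18)/5 = -75 - 1*18/5 = -75 - 18/5 = -393/5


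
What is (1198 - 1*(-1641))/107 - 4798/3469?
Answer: 9335105/371183 ≈ 25.150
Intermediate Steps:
(1198 - 1*(-1641))/107 - 4798/3469 = (1198 + 1641)*(1/107) - 4798*1/3469 = 2839*(1/107) - 4798/3469 = 2839/107 - 4798/3469 = 9335105/371183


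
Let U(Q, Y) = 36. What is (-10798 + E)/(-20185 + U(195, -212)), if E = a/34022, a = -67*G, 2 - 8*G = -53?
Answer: 2938960133/5484074224 ≈ 0.53591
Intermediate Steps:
G = 55/8 (G = ¼ - ⅛*(-53) = ¼ + 53/8 = 55/8 ≈ 6.8750)
a = -3685/8 (a = -67*55/8 = -3685/8 ≈ -460.63)
E = -3685/272176 (E = -3685/8/34022 = -3685/8*1/34022 = -3685/272176 ≈ -0.013539)
(-10798 + E)/(-20185 + U(195, -212)) = (-10798 - 3685/272176)/(-20185 + 36) = -2938960133/272176/(-20149) = -2938960133/272176*(-1/20149) = 2938960133/5484074224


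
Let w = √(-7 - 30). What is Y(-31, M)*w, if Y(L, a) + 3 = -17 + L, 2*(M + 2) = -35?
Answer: -51*I*√37 ≈ -310.22*I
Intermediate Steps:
M = -39/2 (M = -2 + (½)*(-35) = -2 - 35/2 = -39/2 ≈ -19.500)
w = I*√37 (w = √(-37) = I*√37 ≈ 6.0828*I)
Y(L, a) = -20 + L (Y(L, a) = -3 + (-17 + L) = -20 + L)
Y(-31, M)*w = (-20 - 31)*(I*√37) = -51*I*√37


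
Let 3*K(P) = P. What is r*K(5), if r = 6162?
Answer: 10270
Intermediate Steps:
K(P) = P/3
r*K(5) = 6162*((⅓)*5) = 6162*(5/3) = 10270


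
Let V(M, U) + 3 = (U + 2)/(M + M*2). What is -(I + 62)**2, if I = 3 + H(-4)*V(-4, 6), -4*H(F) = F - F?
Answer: -4225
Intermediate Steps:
V(M, U) = -3 + (2 + U)/(3*M) (V(M, U) = -3 + (U + 2)/(M + M*2) = -3 + (2 + U)/(M + 2*M) = -3 + (2 + U)/((3*M)) = -3 + (2 + U)*(1/(3*M)) = -3 + (2 + U)/(3*M))
H(F) = 0 (H(F) = -(F - F)/4 = -1/4*0 = 0)
I = 3 (I = 3 + 0*((1/3)*(2 + 6 - 9*(-4))/(-4)) = 3 + 0*((1/3)*(-1/4)*(2 + 6 + 36)) = 3 + 0*((1/3)*(-1/4)*44) = 3 + 0*(-11/3) = 3 + 0 = 3)
-(I + 62)**2 = -(3 + 62)**2 = -1*65**2 = -1*4225 = -4225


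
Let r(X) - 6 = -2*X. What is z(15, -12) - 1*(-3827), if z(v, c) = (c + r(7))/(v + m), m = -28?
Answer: 49771/13 ≈ 3828.5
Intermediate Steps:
r(X) = 6 - 2*X
z(v, c) = (-8 + c)/(-28 + v) (z(v, c) = (c + (6 - 2*7))/(v - 28) = (c + (6 - 14))/(-28 + v) = (c - 8)/(-28 + v) = (-8 + c)/(-28 + v))
z(15, -12) - 1*(-3827) = (-8 - 12)/(-28 + 15) - 1*(-3827) = -20/(-13) + 3827 = -1/13*(-20) + 3827 = 20/13 + 3827 = 49771/13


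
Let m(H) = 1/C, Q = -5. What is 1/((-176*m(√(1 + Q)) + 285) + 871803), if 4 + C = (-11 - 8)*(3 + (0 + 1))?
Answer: 5/4360451 ≈ 1.1467e-6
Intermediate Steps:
C = -80 (C = -4 + (-11 - 8)*(3 + (0 + 1)) = -4 - 19*(3 + 1) = -4 - 19*4 = -4 - 76 = -80)
m(H) = -1/80 (m(H) = 1/(-80) = -1/80)
1/((-176*m(√(1 + Q)) + 285) + 871803) = 1/((-176*(-1/80) + 285) + 871803) = 1/((11/5 + 285) + 871803) = 1/(1436/5 + 871803) = 1/(4360451/5) = 5/4360451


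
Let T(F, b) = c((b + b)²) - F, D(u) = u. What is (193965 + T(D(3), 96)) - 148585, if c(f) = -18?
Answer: 45359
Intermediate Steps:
T(F, b) = -18 - F
(193965 + T(D(3), 96)) - 148585 = (193965 + (-18 - 1*3)) - 148585 = (193965 + (-18 - 3)) - 148585 = (193965 - 21) - 148585 = 193944 - 148585 = 45359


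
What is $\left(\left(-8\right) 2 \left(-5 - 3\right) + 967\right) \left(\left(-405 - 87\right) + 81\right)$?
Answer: $-450045$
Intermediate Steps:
$\left(\left(-8\right) 2 \left(-5 - 3\right) + 967\right) \left(\left(-405 - 87\right) + 81\right) = \left(\left(-16\right) \left(-8\right) + 967\right) \left(-492 + 81\right) = \left(128 + 967\right) \left(-411\right) = 1095 \left(-411\right) = -450045$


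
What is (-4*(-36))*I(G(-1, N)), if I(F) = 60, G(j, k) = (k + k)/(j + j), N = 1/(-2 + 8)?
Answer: 8640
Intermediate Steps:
N = ⅙ (N = 1/6 = ⅙ ≈ 0.16667)
G(j, k) = k/j (G(j, k) = (2*k)/((2*j)) = (2*k)*(1/(2*j)) = k/j)
(-4*(-36))*I(G(-1, N)) = -4*(-36)*60 = 144*60 = 8640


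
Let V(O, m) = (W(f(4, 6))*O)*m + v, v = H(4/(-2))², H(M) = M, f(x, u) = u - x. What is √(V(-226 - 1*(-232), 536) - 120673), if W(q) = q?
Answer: 3*I*√12693 ≈ 337.99*I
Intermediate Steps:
v = 4 (v = (4/(-2))² = (4*(-½))² = (-2)² = 4)
V(O, m) = 4 + 2*O*m (V(O, m) = ((6 - 1*4)*O)*m + 4 = ((6 - 4)*O)*m + 4 = (2*O)*m + 4 = 2*O*m + 4 = 4 + 2*O*m)
√(V(-226 - 1*(-232), 536) - 120673) = √((4 + 2*(-226 - 1*(-232))*536) - 120673) = √((4 + 2*(-226 + 232)*536) - 120673) = √((4 + 2*6*536) - 120673) = √((4 + 6432) - 120673) = √(6436 - 120673) = √(-114237) = 3*I*√12693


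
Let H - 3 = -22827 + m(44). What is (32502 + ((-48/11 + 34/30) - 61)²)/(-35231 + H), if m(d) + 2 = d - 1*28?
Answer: -997184554/1580166225 ≈ -0.63106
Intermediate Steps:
m(d) = -30 + d (m(d) = -2 + (d - 1*28) = -2 + (d - 28) = -2 + (-28 + d) = -30 + d)
H = -22810 (H = 3 + (-22827 + (-30 + 44)) = 3 + (-22827 + 14) = 3 - 22813 = -22810)
(32502 + ((-48/11 + 34/30) - 61)²)/(-35231 + H) = (32502 + ((-48/11 + 34/30) - 61)²)/(-35231 - 22810) = (32502 + ((-48*1/11 + 34*(1/30)) - 61)²)/(-58041) = (32502 + ((-48/11 + 17/15) - 61)²)*(-1/58041) = (32502 + (-533/165 - 61)²)*(-1/58041) = (32502 + (-10598/165)²)*(-1/58041) = (32502 + 112317604/27225)*(-1/58041) = (997184554/27225)*(-1/58041) = -997184554/1580166225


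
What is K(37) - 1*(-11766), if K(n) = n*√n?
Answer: 11766 + 37*√37 ≈ 11991.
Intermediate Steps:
K(n) = n^(3/2)
K(37) - 1*(-11766) = 37^(3/2) - 1*(-11766) = 37*√37 + 11766 = 11766 + 37*√37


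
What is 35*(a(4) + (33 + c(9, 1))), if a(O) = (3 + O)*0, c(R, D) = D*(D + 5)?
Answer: 1365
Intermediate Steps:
c(R, D) = D*(5 + D)
a(O) = 0
35*(a(4) + (33 + c(9, 1))) = 35*(0 + (33 + 1*(5 + 1))) = 35*(0 + (33 + 1*6)) = 35*(0 + (33 + 6)) = 35*(0 + 39) = 35*39 = 1365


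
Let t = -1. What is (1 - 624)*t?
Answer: 623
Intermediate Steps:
(1 - 624)*t = (1 - 624)*(-1) = -623*(-1) = 623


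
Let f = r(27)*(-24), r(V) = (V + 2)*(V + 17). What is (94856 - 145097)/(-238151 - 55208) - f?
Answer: 8983876257/293359 ≈ 30624.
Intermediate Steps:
r(V) = (2 + V)*(17 + V)
f = -30624 (f = (34 + 27**2 + 19*27)*(-24) = (34 + 729 + 513)*(-24) = 1276*(-24) = -30624)
(94856 - 145097)/(-238151 - 55208) - f = (94856 - 145097)/(-238151 - 55208) - 1*(-30624) = -50241/(-293359) + 30624 = -50241*(-1/293359) + 30624 = 50241/293359 + 30624 = 8983876257/293359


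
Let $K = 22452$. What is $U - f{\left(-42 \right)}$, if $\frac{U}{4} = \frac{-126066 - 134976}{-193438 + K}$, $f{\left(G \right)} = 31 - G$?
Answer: $- \frac{5718905}{85493} \approx -66.893$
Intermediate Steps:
$U = \frac{522084}{85493}$ ($U = 4 \frac{-126066 - 134976}{-193438 + 22452} = 4 \left(- \frac{261042}{-170986}\right) = 4 \left(\left(-261042\right) \left(- \frac{1}{170986}\right)\right) = 4 \cdot \frac{130521}{85493} = \frac{522084}{85493} \approx 6.1067$)
$U - f{\left(-42 \right)} = \frac{522084}{85493} - \left(31 - -42\right) = \frac{522084}{85493} - \left(31 + 42\right) = \frac{522084}{85493} - 73 = - \frac{5718905}{85493}$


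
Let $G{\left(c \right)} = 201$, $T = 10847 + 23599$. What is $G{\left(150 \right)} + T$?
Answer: $34647$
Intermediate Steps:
$T = 34446$
$G{\left(150 \right)} + T = 201 + 34446 = 34647$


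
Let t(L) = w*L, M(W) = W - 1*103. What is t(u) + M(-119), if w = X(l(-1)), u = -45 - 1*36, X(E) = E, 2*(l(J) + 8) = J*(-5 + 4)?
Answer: 771/2 ≈ 385.50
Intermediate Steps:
l(J) = -8 - J/2 (l(J) = -8 + (J*(-5 + 4))/2 = -8 + (J*(-1))/2 = -8 + (-J)/2 = -8 - J/2)
M(W) = -103 + W (M(W) = W - 103 = -103 + W)
u = -81 (u = -45 - 36 = -81)
w = -15/2 (w = -8 - ½*(-1) = -8 + ½ = -15/2 ≈ -7.5000)
t(L) = -15*L/2
t(u) + M(-119) = -15/2*(-81) + (-103 - 119) = 1215/2 - 222 = 771/2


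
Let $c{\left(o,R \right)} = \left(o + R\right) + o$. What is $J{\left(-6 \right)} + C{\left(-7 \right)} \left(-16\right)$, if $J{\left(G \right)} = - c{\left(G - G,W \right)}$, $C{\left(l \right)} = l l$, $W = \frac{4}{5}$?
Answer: $- \frac{3924}{5} \approx -784.8$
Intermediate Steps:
$W = \frac{4}{5}$ ($W = 4 \cdot \frac{1}{5} = \frac{4}{5} \approx 0.8$)
$C{\left(l \right)} = l^{2}$
$c{\left(o,R \right)} = R + 2 o$ ($c{\left(o,R \right)} = \left(R + o\right) + o = R + 2 o$)
$J{\left(G \right)} = - \frac{4}{5}$ ($J{\left(G \right)} = - (\frac{4}{5} + 2 \left(G - G\right)) = - (\frac{4}{5} + 2 \cdot 0) = - (\frac{4}{5} + 0) = \left(-1\right) \frac{4}{5} = - \frac{4}{5}$)
$J{\left(-6 \right)} + C{\left(-7 \right)} \left(-16\right) = - \frac{4}{5} + \left(-7\right)^{2} \left(-16\right) = - \frac{4}{5} + 49 \left(-16\right) = - \frac{4}{5} - 784 = - \frac{3924}{5}$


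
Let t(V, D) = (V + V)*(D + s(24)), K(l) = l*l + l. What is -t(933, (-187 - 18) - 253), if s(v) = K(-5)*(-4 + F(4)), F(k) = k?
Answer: 854628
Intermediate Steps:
K(l) = l + l**2 (K(l) = l**2 + l = l + l**2)
s(v) = 0 (s(v) = (-5*(1 - 5))*(-4 + 4) = -5*(-4)*0 = 20*0 = 0)
t(V, D) = 2*D*V (t(V, D) = (V + V)*(D + 0) = (2*V)*D = 2*D*V)
-t(933, (-187 - 18) - 253) = -2*((-187 - 18) - 253)*933 = -2*(-205 - 253)*933 = -2*(-458)*933 = -1*(-854628) = 854628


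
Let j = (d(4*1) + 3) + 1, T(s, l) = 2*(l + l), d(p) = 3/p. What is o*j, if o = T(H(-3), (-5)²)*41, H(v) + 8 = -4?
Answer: 19475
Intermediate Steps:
H(v) = -12 (H(v) = -8 - 4 = -12)
T(s, l) = 4*l (T(s, l) = 2*(2*l) = 4*l)
o = 4100 (o = (4*(-5)²)*41 = (4*25)*41 = 100*41 = 4100)
j = 19/4 (j = (3/((4*1)) + 3) + 1 = (3/4 + 3) + 1 = (3*(¼) + 3) + 1 = (¾ + 3) + 1 = 15/4 + 1 = 19/4 ≈ 4.7500)
o*j = 4100*(19/4) = 19475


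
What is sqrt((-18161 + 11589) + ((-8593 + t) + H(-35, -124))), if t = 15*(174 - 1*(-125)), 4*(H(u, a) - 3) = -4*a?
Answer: I*sqrt(10553) ≈ 102.73*I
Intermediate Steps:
H(u, a) = 3 - a (H(u, a) = 3 + (-4*a)/4 = 3 - a)
t = 4485 (t = 15*(174 + 125) = 15*299 = 4485)
sqrt((-18161 + 11589) + ((-8593 + t) + H(-35, -124))) = sqrt((-18161 + 11589) + ((-8593 + 4485) + (3 - 1*(-124)))) = sqrt(-6572 + (-4108 + (3 + 124))) = sqrt(-6572 + (-4108 + 127)) = sqrt(-6572 - 3981) = sqrt(-10553) = I*sqrt(10553)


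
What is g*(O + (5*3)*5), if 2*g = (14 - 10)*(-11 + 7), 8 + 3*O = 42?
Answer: -2072/3 ≈ -690.67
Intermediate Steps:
O = 34/3 (O = -8/3 + (⅓)*42 = -8/3 + 14 = 34/3 ≈ 11.333)
g = -8 (g = ((14 - 10)*(-11 + 7))/2 = (4*(-4))/2 = (½)*(-16) = -8)
g*(O + (5*3)*5) = -8*(34/3 + (5*3)*5) = -8*(34/3 + 15*5) = -8*(34/3 + 75) = -8*259/3 = -2072/3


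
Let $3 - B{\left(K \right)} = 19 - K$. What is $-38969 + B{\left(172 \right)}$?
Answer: $-38813$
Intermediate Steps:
$B{\left(K \right)} = -16 + K$ ($B{\left(K \right)} = 3 - \left(19 - K\right) = 3 + \left(-19 + K\right) = -16 + K$)
$-38969 + B{\left(172 \right)} = -38969 + \left(-16 + 172\right) = -38969 + 156 = -38813$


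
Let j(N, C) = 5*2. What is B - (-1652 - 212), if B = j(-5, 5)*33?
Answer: 2194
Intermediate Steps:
j(N, C) = 10
B = 330 (B = 10*33 = 330)
B - (-1652 - 212) = 330 - (-1652 - 212) = 330 - 1*(-1864) = 330 + 1864 = 2194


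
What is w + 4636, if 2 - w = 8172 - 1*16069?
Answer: 12535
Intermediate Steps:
w = 7899 (w = 2 - (8172 - 1*16069) = 2 - (8172 - 16069) = 2 - 1*(-7897) = 2 + 7897 = 7899)
w + 4636 = 7899 + 4636 = 12535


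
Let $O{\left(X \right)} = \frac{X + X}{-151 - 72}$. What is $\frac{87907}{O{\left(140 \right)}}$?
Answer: $- \frac{19603261}{280} \approx -70012.0$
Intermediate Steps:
$O{\left(X \right)} = - \frac{2 X}{223}$ ($O{\left(X \right)} = \frac{2 X}{-223} = 2 X \left(- \frac{1}{223}\right) = - \frac{2 X}{223}$)
$\frac{87907}{O{\left(140 \right)}} = \frac{87907}{\left(- \frac{2}{223}\right) 140} = \frac{87907}{- \frac{280}{223}} = 87907 \left(- \frac{223}{280}\right) = - \frac{19603261}{280}$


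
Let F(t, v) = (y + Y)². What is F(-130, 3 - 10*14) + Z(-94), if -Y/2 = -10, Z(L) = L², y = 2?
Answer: 9320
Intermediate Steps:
Y = 20 (Y = -2*(-10) = 20)
F(t, v) = 484 (F(t, v) = (2 + 20)² = 22² = 484)
F(-130, 3 - 10*14) + Z(-94) = 484 + (-94)² = 484 + 8836 = 9320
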